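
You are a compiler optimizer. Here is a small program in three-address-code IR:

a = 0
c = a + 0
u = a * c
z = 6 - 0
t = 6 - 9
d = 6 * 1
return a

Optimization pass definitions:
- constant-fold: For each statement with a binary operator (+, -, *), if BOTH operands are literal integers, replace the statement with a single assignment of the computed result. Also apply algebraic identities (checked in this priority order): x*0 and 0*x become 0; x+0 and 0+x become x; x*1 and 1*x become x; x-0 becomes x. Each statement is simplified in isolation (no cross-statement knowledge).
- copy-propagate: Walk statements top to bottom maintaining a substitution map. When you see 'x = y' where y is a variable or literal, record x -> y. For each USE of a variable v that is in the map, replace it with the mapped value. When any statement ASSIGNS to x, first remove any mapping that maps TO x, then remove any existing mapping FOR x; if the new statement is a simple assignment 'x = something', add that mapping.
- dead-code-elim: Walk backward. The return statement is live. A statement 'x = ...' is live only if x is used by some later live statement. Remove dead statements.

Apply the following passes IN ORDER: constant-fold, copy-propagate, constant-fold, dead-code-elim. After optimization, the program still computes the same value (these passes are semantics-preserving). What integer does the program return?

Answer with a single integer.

Answer: 0

Derivation:
Initial IR:
  a = 0
  c = a + 0
  u = a * c
  z = 6 - 0
  t = 6 - 9
  d = 6 * 1
  return a
After constant-fold (7 stmts):
  a = 0
  c = a
  u = a * c
  z = 6
  t = -3
  d = 6
  return a
After copy-propagate (7 stmts):
  a = 0
  c = 0
  u = 0 * 0
  z = 6
  t = -3
  d = 6
  return 0
After constant-fold (7 stmts):
  a = 0
  c = 0
  u = 0
  z = 6
  t = -3
  d = 6
  return 0
After dead-code-elim (1 stmts):
  return 0
Evaluate:
  a = 0  =>  a = 0
  c = a + 0  =>  c = 0
  u = a * c  =>  u = 0
  z = 6 - 0  =>  z = 6
  t = 6 - 9  =>  t = -3
  d = 6 * 1  =>  d = 6
  return a = 0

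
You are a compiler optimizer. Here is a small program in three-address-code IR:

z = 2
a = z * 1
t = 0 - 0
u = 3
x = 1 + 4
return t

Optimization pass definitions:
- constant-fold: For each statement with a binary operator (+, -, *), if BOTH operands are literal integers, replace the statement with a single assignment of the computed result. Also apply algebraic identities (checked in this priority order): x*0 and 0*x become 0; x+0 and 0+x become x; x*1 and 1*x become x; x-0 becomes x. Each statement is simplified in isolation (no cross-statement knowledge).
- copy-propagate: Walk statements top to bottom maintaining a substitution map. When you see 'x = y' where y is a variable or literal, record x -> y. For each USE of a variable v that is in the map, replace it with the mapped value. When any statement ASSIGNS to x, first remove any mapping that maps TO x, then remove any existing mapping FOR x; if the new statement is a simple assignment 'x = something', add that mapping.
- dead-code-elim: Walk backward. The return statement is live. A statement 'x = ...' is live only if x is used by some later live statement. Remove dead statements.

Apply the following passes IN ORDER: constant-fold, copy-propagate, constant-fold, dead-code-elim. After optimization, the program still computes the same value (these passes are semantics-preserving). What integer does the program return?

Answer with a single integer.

Initial IR:
  z = 2
  a = z * 1
  t = 0 - 0
  u = 3
  x = 1 + 4
  return t
After constant-fold (6 stmts):
  z = 2
  a = z
  t = 0
  u = 3
  x = 5
  return t
After copy-propagate (6 stmts):
  z = 2
  a = 2
  t = 0
  u = 3
  x = 5
  return 0
After constant-fold (6 stmts):
  z = 2
  a = 2
  t = 0
  u = 3
  x = 5
  return 0
After dead-code-elim (1 stmts):
  return 0
Evaluate:
  z = 2  =>  z = 2
  a = z * 1  =>  a = 2
  t = 0 - 0  =>  t = 0
  u = 3  =>  u = 3
  x = 1 + 4  =>  x = 5
  return t = 0

Answer: 0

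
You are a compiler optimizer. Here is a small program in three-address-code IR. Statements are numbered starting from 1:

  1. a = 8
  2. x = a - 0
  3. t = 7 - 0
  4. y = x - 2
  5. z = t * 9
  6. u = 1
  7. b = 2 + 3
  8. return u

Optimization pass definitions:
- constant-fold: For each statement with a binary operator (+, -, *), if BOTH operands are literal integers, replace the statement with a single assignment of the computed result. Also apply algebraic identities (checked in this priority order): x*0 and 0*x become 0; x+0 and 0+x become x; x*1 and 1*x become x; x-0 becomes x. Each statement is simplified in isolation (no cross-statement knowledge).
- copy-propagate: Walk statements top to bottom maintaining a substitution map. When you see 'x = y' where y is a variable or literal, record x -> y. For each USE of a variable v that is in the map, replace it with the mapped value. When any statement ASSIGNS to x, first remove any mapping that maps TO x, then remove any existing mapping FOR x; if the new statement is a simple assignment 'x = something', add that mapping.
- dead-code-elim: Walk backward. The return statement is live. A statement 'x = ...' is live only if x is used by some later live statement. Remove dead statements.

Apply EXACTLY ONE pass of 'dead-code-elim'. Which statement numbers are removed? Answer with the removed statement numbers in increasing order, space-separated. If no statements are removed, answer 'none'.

Answer: 1 2 3 4 5 7

Derivation:
Backward liveness scan:
Stmt 1 'a = 8': DEAD (a not in live set [])
Stmt 2 'x = a - 0': DEAD (x not in live set [])
Stmt 3 't = 7 - 0': DEAD (t not in live set [])
Stmt 4 'y = x - 2': DEAD (y not in live set [])
Stmt 5 'z = t * 9': DEAD (z not in live set [])
Stmt 6 'u = 1': KEEP (u is live); live-in = []
Stmt 7 'b = 2 + 3': DEAD (b not in live set ['u'])
Stmt 8 'return u': KEEP (return); live-in = ['u']
Removed statement numbers: [1, 2, 3, 4, 5, 7]
Surviving IR:
  u = 1
  return u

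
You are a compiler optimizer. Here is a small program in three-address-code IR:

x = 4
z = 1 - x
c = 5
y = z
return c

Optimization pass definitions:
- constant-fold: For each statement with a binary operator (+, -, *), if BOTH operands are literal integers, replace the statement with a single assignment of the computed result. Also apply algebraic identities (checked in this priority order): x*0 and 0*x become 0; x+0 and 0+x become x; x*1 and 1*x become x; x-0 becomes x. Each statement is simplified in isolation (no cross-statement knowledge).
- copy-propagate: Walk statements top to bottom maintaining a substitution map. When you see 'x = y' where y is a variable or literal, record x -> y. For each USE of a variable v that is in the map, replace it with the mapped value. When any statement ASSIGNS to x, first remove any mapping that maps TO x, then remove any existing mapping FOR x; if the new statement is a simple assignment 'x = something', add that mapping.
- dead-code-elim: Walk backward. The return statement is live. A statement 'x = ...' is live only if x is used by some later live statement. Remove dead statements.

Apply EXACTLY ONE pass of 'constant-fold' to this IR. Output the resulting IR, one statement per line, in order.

Answer: x = 4
z = 1 - x
c = 5
y = z
return c

Derivation:
Applying constant-fold statement-by-statement:
  [1] x = 4  (unchanged)
  [2] z = 1 - x  (unchanged)
  [3] c = 5  (unchanged)
  [4] y = z  (unchanged)
  [5] return c  (unchanged)
Result (5 stmts):
  x = 4
  z = 1 - x
  c = 5
  y = z
  return c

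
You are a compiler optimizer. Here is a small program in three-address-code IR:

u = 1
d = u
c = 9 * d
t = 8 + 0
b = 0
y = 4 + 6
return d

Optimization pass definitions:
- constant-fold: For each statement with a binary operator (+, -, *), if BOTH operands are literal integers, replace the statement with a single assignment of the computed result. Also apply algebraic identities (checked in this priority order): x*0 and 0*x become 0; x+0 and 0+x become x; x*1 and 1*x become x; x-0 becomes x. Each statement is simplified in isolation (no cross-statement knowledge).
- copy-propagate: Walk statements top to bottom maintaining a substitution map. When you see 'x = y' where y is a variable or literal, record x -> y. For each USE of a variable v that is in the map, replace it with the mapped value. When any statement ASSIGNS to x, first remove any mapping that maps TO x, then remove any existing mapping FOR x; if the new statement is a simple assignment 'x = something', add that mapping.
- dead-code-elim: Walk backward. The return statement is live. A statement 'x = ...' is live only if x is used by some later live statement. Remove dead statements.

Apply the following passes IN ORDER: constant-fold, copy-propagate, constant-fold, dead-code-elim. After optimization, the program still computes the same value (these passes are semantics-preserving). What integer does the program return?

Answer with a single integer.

Initial IR:
  u = 1
  d = u
  c = 9 * d
  t = 8 + 0
  b = 0
  y = 4 + 6
  return d
After constant-fold (7 stmts):
  u = 1
  d = u
  c = 9 * d
  t = 8
  b = 0
  y = 10
  return d
After copy-propagate (7 stmts):
  u = 1
  d = 1
  c = 9 * 1
  t = 8
  b = 0
  y = 10
  return 1
After constant-fold (7 stmts):
  u = 1
  d = 1
  c = 9
  t = 8
  b = 0
  y = 10
  return 1
After dead-code-elim (1 stmts):
  return 1
Evaluate:
  u = 1  =>  u = 1
  d = u  =>  d = 1
  c = 9 * d  =>  c = 9
  t = 8 + 0  =>  t = 8
  b = 0  =>  b = 0
  y = 4 + 6  =>  y = 10
  return d = 1

Answer: 1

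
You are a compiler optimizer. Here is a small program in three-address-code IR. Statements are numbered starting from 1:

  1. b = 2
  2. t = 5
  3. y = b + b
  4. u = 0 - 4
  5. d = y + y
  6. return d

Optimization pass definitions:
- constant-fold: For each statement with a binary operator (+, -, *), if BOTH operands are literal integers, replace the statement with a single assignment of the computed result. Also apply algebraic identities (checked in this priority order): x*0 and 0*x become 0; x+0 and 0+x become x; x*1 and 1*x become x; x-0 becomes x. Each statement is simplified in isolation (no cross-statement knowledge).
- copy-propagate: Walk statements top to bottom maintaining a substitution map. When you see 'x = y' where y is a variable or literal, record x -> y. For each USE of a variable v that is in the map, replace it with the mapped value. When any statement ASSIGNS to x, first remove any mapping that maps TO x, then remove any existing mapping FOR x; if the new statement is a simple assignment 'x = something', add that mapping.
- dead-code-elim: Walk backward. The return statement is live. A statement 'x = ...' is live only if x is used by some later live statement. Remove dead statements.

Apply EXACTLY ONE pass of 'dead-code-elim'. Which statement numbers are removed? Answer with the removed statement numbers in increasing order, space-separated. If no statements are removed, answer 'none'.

Answer: 2 4

Derivation:
Backward liveness scan:
Stmt 1 'b = 2': KEEP (b is live); live-in = []
Stmt 2 't = 5': DEAD (t not in live set ['b'])
Stmt 3 'y = b + b': KEEP (y is live); live-in = ['b']
Stmt 4 'u = 0 - 4': DEAD (u not in live set ['y'])
Stmt 5 'd = y + y': KEEP (d is live); live-in = ['y']
Stmt 6 'return d': KEEP (return); live-in = ['d']
Removed statement numbers: [2, 4]
Surviving IR:
  b = 2
  y = b + b
  d = y + y
  return d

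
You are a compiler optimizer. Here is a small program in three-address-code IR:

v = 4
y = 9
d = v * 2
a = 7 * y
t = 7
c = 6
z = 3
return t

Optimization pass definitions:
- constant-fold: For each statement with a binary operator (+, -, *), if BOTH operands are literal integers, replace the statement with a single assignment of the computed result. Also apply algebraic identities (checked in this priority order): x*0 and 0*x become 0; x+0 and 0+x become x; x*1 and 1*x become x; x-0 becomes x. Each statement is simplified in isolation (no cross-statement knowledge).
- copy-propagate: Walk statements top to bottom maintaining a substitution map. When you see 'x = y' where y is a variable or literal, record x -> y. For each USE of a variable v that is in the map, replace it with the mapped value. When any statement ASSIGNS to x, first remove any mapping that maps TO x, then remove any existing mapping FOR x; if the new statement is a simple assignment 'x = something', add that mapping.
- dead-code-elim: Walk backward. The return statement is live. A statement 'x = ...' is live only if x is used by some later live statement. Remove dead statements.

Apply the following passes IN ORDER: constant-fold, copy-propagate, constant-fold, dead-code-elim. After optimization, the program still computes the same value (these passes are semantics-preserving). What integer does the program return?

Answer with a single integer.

Answer: 7

Derivation:
Initial IR:
  v = 4
  y = 9
  d = v * 2
  a = 7 * y
  t = 7
  c = 6
  z = 3
  return t
After constant-fold (8 stmts):
  v = 4
  y = 9
  d = v * 2
  a = 7 * y
  t = 7
  c = 6
  z = 3
  return t
After copy-propagate (8 stmts):
  v = 4
  y = 9
  d = 4 * 2
  a = 7 * 9
  t = 7
  c = 6
  z = 3
  return 7
After constant-fold (8 stmts):
  v = 4
  y = 9
  d = 8
  a = 63
  t = 7
  c = 6
  z = 3
  return 7
After dead-code-elim (1 stmts):
  return 7
Evaluate:
  v = 4  =>  v = 4
  y = 9  =>  y = 9
  d = v * 2  =>  d = 8
  a = 7 * y  =>  a = 63
  t = 7  =>  t = 7
  c = 6  =>  c = 6
  z = 3  =>  z = 3
  return t = 7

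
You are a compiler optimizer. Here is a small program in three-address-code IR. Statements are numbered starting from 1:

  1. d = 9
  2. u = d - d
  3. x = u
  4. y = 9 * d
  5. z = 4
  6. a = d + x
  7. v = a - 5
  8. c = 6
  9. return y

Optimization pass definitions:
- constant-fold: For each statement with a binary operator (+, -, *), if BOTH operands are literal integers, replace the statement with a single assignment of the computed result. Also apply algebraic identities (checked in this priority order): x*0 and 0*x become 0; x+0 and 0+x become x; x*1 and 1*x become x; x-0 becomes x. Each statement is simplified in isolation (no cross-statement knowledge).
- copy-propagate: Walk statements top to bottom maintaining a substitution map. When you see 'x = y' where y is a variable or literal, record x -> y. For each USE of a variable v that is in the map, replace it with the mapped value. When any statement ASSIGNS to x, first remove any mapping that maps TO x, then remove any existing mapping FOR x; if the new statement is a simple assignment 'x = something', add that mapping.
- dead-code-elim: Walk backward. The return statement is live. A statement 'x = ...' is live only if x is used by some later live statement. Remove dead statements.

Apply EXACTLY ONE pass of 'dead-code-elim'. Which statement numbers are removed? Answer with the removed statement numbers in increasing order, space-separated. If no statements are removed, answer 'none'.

Backward liveness scan:
Stmt 1 'd = 9': KEEP (d is live); live-in = []
Stmt 2 'u = d - d': DEAD (u not in live set ['d'])
Stmt 3 'x = u': DEAD (x not in live set ['d'])
Stmt 4 'y = 9 * d': KEEP (y is live); live-in = ['d']
Stmt 5 'z = 4': DEAD (z not in live set ['y'])
Stmt 6 'a = d + x': DEAD (a not in live set ['y'])
Stmt 7 'v = a - 5': DEAD (v not in live set ['y'])
Stmt 8 'c = 6': DEAD (c not in live set ['y'])
Stmt 9 'return y': KEEP (return); live-in = ['y']
Removed statement numbers: [2, 3, 5, 6, 7, 8]
Surviving IR:
  d = 9
  y = 9 * d
  return y

Answer: 2 3 5 6 7 8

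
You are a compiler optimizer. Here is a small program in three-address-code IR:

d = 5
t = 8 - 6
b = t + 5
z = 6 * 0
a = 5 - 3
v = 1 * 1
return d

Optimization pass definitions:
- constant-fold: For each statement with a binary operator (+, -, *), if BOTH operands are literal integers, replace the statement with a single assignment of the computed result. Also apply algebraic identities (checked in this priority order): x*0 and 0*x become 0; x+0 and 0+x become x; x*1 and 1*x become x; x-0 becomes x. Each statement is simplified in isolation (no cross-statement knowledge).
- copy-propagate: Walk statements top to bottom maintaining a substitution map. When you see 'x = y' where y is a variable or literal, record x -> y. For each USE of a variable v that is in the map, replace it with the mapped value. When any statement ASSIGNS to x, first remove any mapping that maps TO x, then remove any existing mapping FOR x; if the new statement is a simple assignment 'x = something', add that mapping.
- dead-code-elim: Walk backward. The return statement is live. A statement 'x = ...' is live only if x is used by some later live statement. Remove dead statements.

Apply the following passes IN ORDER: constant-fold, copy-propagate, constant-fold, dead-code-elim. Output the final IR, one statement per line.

Answer: return 5

Derivation:
Initial IR:
  d = 5
  t = 8 - 6
  b = t + 5
  z = 6 * 0
  a = 5 - 3
  v = 1 * 1
  return d
After constant-fold (7 stmts):
  d = 5
  t = 2
  b = t + 5
  z = 0
  a = 2
  v = 1
  return d
After copy-propagate (7 stmts):
  d = 5
  t = 2
  b = 2 + 5
  z = 0
  a = 2
  v = 1
  return 5
After constant-fold (7 stmts):
  d = 5
  t = 2
  b = 7
  z = 0
  a = 2
  v = 1
  return 5
After dead-code-elim (1 stmts):
  return 5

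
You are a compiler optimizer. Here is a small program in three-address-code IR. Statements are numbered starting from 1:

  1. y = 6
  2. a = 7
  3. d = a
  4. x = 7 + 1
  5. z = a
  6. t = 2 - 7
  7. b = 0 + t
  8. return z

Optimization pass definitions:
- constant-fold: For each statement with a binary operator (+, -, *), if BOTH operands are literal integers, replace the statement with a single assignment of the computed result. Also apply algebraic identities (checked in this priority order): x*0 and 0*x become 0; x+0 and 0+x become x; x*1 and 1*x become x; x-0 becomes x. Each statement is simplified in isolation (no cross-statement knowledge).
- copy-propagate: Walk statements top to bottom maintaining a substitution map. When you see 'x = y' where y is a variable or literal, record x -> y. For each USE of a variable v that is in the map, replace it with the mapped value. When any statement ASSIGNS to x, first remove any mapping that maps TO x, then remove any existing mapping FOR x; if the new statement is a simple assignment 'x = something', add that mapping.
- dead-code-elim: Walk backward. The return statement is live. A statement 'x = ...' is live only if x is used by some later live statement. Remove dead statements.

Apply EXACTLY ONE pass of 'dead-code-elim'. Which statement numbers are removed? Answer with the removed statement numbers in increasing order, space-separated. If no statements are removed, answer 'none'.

Backward liveness scan:
Stmt 1 'y = 6': DEAD (y not in live set [])
Stmt 2 'a = 7': KEEP (a is live); live-in = []
Stmt 3 'd = a': DEAD (d not in live set ['a'])
Stmt 4 'x = 7 + 1': DEAD (x not in live set ['a'])
Stmt 5 'z = a': KEEP (z is live); live-in = ['a']
Stmt 6 't = 2 - 7': DEAD (t not in live set ['z'])
Stmt 7 'b = 0 + t': DEAD (b not in live set ['z'])
Stmt 8 'return z': KEEP (return); live-in = ['z']
Removed statement numbers: [1, 3, 4, 6, 7]
Surviving IR:
  a = 7
  z = a
  return z

Answer: 1 3 4 6 7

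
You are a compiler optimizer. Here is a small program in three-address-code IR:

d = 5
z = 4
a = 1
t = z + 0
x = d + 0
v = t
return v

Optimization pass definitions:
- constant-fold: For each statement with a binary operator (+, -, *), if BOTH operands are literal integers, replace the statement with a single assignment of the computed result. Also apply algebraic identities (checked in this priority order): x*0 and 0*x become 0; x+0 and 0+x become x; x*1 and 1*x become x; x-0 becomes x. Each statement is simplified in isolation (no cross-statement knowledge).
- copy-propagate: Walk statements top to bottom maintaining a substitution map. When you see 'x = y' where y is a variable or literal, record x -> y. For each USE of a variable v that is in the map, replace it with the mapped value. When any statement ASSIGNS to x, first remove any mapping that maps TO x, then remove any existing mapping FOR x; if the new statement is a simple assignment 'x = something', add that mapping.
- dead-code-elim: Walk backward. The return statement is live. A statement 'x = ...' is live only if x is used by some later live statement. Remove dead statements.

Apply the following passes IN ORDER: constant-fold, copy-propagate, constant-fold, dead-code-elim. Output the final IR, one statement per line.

Initial IR:
  d = 5
  z = 4
  a = 1
  t = z + 0
  x = d + 0
  v = t
  return v
After constant-fold (7 stmts):
  d = 5
  z = 4
  a = 1
  t = z
  x = d
  v = t
  return v
After copy-propagate (7 stmts):
  d = 5
  z = 4
  a = 1
  t = 4
  x = 5
  v = 4
  return 4
After constant-fold (7 stmts):
  d = 5
  z = 4
  a = 1
  t = 4
  x = 5
  v = 4
  return 4
After dead-code-elim (1 stmts):
  return 4

Answer: return 4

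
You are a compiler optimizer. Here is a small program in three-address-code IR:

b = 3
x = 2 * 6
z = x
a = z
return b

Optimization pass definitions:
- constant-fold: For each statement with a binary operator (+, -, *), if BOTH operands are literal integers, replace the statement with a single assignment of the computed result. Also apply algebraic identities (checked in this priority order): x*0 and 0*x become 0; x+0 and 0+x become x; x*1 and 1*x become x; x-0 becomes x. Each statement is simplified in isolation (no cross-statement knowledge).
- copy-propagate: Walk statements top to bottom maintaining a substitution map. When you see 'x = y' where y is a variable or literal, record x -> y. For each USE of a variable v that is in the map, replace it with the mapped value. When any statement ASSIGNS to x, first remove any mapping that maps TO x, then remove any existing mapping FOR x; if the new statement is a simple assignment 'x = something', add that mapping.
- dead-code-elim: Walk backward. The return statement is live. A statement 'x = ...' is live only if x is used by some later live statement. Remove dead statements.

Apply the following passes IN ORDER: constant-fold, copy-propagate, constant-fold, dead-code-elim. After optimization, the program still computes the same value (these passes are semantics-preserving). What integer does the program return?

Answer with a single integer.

Answer: 3

Derivation:
Initial IR:
  b = 3
  x = 2 * 6
  z = x
  a = z
  return b
After constant-fold (5 stmts):
  b = 3
  x = 12
  z = x
  a = z
  return b
After copy-propagate (5 stmts):
  b = 3
  x = 12
  z = 12
  a = 12
  return 3
After constant-fold (5 stmts):
  b = 3
  x = 12
  z = 12
  a = 12
  return 3
After dead-code-elim (1 stmts):
  return 3
Evaluate:
  b = 3  =>  b = 3
  x = 2 * 6  =>  x = 12
  z = x  =>  z = 12
  a = z  =>  a = 12
  return b = 3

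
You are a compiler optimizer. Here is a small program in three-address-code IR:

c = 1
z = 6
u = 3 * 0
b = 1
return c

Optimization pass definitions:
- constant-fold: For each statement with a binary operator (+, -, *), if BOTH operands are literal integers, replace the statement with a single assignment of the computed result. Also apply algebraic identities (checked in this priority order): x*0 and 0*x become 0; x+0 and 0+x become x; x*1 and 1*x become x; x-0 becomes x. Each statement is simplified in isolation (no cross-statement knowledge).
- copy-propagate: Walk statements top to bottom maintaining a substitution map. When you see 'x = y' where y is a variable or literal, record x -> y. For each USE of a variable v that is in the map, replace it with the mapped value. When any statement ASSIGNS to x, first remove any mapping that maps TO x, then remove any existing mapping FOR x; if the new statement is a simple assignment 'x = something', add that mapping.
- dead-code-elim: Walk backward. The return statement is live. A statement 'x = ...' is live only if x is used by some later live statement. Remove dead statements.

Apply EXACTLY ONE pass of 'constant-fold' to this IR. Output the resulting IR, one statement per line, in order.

Applying constant-fold statement-by-statement:
  [1] c = 1  (unchanged)
  [2] z = 6  (unchanged)
  [3] u = 3 * 0  -> u = 0
  [4] b = 1  (unchanged)
  [5] return c  (unchanged)
Result (5 stmts):
  c = 1
  z = 6
  u = 0
  b = 1
  return c

Answer: c = 1
z = 6
u = 0
b = 1
return c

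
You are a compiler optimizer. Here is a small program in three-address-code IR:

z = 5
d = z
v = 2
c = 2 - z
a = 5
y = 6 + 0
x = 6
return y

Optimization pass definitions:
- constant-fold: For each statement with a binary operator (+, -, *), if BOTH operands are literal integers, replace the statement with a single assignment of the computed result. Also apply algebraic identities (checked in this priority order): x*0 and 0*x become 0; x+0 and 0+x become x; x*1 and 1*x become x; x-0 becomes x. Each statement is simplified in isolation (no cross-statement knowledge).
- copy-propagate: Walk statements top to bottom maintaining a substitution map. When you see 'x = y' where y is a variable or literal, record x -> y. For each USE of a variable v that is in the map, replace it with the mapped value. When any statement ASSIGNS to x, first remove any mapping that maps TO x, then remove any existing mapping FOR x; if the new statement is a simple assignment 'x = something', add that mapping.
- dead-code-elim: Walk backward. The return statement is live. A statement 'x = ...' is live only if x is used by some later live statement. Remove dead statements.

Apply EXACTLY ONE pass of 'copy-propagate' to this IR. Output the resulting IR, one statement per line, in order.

Applying copy-propagate statement-by-statement:
  [1] z = 5  (unchanged)
  [2] d = z  -> d = 5
  [3] v = 2  (unchanged)
  [4] c = 2 - z  -> c = 2 - 5
  [5] a = 5  (unchanged)
  [6] y = 6 + 0  (unchanged)
  [7] x = 6  (unchanged)
  [8] return y  (unchanged)
Result (8 stmts):
  z = 5
  d = 5
  v = 2
  c = 2 - 5
  a = 5
  y = 6 + 0
  x = 6
  return y

Answer: z = 5
d = 5
v = 2
c = 2 - 5
a = 5
y = 6 + 0
x = 6
return y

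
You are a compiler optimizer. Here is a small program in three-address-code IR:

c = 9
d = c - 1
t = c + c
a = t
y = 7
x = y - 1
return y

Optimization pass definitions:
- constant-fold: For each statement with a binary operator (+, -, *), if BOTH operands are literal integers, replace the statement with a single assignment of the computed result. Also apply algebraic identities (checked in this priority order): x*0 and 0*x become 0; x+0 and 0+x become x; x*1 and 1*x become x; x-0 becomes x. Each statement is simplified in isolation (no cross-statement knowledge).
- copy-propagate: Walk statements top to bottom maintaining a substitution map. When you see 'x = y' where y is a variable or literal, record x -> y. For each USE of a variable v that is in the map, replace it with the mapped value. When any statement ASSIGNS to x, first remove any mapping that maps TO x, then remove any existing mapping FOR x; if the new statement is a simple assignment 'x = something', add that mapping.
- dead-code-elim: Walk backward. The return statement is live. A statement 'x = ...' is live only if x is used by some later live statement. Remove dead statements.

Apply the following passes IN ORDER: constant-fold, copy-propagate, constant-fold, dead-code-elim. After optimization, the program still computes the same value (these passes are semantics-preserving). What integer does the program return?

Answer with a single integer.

Initial IR:
  c = 9
  d = c - 1
  t = c + c
  a = t
  y = 7
  x = y - 1
  return y
After constant-fold (7 stmts):
  c = 9
  d = c - 1
  t = c + c
  a = t
  y = 7
  x = y - 1
  return y
After copy-propagate (7 stmts):
  c = 9
  d = 9 - 1
  t = 9 + 9
  a = t
  y = 7
  x = 7 - 1
  return 7
After constant-fold (7 stmts):
  c = 9
  d = 8
  t = 18
  a = t
  y = 7
  x = 6
  return 7
After dead-code-elim (1 stmts):
  return 7
Evaluate:
  c = 9  =>  c = 9
  d = c - 1  =>  d = 8
  t = c + c  =>  t = 18
  a = t  =>  a = 18
  y = 7  =>  y = 7
  x = y - 1  =>  x = 6
  return y = 7

Answer: 7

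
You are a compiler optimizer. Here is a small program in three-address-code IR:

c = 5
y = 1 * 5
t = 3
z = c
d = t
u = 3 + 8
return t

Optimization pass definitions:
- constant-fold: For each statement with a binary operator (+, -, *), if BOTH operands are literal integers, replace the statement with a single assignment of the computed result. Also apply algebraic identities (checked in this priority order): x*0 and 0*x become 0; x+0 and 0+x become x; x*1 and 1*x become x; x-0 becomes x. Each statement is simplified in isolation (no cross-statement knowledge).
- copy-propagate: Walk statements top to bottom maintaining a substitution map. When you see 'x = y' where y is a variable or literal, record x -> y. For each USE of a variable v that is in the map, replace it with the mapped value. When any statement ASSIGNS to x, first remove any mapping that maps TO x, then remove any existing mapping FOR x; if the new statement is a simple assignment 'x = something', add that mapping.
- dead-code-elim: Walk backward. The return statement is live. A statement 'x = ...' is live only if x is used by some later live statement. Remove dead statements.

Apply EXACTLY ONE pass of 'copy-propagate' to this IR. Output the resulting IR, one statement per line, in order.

Applying copy-propagate statement-by-statement:
  [1] c = 5  (unchanged)
  [2] y = 1 * 5  (unchanged)
  [3] t = 3  (unchanged)
  [4] z = c  -> z = 5
  [5] d = t  -> d = 3
  [6] u = 3 + 8  (unchanged)
  [7] return t  -> return 3
Result (7 stmts):
  c = 5
  y = 1 * 5
  t = 3
  z = 5
  d = 3
  u = 3 + 8
  return 3

Answer: c = 5
y = 1 * 5
t = 3
z = 5
d = 3
u = 3 + 8
return 3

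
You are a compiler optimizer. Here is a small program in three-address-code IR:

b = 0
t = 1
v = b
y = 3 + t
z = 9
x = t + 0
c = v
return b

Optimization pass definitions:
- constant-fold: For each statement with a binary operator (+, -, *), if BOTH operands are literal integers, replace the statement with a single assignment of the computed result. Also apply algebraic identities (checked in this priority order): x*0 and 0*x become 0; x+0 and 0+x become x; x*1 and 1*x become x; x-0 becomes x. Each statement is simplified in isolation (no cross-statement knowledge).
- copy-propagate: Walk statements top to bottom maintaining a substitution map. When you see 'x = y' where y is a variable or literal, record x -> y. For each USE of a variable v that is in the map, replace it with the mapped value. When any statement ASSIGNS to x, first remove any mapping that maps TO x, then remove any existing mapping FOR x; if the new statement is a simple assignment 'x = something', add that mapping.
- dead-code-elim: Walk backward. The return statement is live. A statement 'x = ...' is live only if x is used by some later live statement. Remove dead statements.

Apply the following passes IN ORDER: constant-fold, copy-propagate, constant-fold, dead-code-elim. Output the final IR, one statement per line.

Initial IR:
  b = 0
  t = 1
  v = b
  y = 3 + t
  z = 9
  x = t + 0
  c = v
  return b
After constant-fold (8 stmts):
  b = 0
  t = 1
  v = b
  y = 3 + t
  z = 9
  x = t
  c = v
  return b
After copy-propagate (8 stmts):
  b = 0
  t = 1
  v = 0
  y = 3 + 1
  z = 9
  x = 1
  c = 0
  return 0
After constant-fold (8 stmts):
  b = 0
  t = 1
  v = 0
  y = 4
  z = 9
  x = 1
  c = 0
  return 0
After dead-code-elim (1 stmts):
  return 0

Answer: return 0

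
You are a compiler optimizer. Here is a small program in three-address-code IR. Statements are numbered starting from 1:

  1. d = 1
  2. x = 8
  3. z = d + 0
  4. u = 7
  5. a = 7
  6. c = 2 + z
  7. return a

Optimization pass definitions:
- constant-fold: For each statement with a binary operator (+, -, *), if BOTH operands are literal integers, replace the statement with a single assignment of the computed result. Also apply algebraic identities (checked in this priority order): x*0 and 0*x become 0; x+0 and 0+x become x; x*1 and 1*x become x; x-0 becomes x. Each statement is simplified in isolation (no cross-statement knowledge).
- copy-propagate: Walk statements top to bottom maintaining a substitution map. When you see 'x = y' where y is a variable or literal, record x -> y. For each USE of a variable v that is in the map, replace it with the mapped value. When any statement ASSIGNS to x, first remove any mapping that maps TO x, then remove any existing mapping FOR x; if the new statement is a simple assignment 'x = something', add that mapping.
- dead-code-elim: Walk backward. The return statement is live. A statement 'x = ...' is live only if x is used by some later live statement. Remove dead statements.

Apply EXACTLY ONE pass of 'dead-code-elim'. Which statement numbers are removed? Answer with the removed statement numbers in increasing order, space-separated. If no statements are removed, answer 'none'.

Answer: 1 2 3 4 6

Derivation:
Backward liveness scan:
Stmt 1 'd = 1': DEAD (d not in live set [])
Stmt 2 'x = 8': DEAD (x not in live set [])
Stmt 3 'z = d + 0': DEAD (z not in live set [])
Stmt 4 'u = 7': DEAD (u not in live set [])
Stmt 5 'a = 7': KEEP (a is live); live-in = []
Stmt 6 'c = 2 + z': DEAD (c not in live set ['a'])
Stmt 7 'return a': KEEP (return); live-in = ['a']
Removed statement numbers: [1, 2, 3, 4, 6]
Surviving IR:
  a = 7
  return a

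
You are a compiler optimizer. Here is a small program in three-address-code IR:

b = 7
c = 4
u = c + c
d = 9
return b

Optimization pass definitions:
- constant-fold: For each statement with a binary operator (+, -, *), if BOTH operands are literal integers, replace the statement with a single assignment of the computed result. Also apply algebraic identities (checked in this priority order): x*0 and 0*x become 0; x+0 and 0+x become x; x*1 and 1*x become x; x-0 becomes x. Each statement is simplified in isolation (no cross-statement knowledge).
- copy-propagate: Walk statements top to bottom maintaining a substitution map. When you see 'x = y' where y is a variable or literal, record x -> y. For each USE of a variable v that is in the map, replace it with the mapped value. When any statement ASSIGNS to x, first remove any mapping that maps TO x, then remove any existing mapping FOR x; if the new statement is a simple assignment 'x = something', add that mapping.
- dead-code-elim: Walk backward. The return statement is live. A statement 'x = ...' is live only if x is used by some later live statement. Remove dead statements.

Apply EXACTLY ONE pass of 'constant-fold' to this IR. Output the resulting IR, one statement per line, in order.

Answer: b = 7
c = 4
u = c + c
d = 9
return b

Derivation:
Applying constant-fold statement-by-statement:
  [1] b = 7  (unchanged)
  [2] c = 4  (unchanged)
  [3] u = c + c  (unchanged)
  [4] d = 9  (unchanged)
  [5] return b  (unchanged)
Result (5 stmts):
  b = 7
  c = 4
  u = c + c
  d = 9
  return b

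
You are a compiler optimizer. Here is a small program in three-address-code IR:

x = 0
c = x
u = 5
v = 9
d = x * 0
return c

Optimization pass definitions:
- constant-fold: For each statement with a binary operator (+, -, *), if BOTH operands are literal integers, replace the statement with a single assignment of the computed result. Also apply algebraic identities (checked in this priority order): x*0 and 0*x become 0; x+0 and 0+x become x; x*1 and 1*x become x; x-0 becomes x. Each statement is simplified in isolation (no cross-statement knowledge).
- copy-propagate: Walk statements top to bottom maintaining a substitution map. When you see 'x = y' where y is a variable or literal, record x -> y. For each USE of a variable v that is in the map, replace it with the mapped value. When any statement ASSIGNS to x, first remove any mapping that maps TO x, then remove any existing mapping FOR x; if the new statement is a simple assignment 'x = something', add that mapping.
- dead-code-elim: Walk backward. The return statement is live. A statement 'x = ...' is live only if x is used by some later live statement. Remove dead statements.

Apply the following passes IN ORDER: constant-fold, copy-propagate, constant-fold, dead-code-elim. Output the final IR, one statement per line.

Initial IR:
  x = 0
  c = x
  u = 5
  v = 9
  d = x * 0
  return c
After constant-fold (6 stmts):
  x = 0
  c = x
  u = 5
  v = 9
  d = 0
  return c
After copy-propagate (6 stmts):
  x = 0
  c = 0
  u = 5
  v = 9
  d = 0
  return 0
After constant-fold (6 stmts):
  x = 0
  c = 0
  u = 5
  v = 9
  d = 0
  return 0
After dead-code-elim (1 stmts):
  return 0

Answer: return 0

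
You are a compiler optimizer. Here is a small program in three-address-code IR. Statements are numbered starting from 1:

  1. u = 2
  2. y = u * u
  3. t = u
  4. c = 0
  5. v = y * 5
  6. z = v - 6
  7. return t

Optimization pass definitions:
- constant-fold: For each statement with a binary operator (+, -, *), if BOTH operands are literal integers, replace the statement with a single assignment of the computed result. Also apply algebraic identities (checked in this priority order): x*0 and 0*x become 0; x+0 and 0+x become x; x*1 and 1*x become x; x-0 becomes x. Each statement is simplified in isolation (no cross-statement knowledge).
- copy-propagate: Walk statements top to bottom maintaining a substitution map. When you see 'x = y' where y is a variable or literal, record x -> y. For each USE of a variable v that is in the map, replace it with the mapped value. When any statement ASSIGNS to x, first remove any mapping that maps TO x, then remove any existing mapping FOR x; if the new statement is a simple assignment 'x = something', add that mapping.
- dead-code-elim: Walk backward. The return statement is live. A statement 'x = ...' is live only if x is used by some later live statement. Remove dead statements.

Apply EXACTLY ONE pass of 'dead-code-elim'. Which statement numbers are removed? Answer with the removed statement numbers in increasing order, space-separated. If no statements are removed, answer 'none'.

Answer: 2 4 5 6

Derivation:
Backward liveness scan:
Stmt 1 'u = 2': KEEP (u is live); live-in = []
Stmt 2 'y = u * u': DEAD (y not in live set ['u'])
Stmt 3 't = u': KEEP (t is live); live-in = ['u']
Stmt 4 'c = 0': DEAD (c not in live set ['t'])
Stmt 5 'v = y * 5': DEAD (v not in live set ['t'])
Stmt 6 'z = v - 6': DEAD (z not in live set ['t'])
Stmt 7 'return t': KEEP (return); live-in = ['t']
Removed statement numbers: [2, 4, 5, 6]
Surviving IR:
  u = 2
  t = u
  return t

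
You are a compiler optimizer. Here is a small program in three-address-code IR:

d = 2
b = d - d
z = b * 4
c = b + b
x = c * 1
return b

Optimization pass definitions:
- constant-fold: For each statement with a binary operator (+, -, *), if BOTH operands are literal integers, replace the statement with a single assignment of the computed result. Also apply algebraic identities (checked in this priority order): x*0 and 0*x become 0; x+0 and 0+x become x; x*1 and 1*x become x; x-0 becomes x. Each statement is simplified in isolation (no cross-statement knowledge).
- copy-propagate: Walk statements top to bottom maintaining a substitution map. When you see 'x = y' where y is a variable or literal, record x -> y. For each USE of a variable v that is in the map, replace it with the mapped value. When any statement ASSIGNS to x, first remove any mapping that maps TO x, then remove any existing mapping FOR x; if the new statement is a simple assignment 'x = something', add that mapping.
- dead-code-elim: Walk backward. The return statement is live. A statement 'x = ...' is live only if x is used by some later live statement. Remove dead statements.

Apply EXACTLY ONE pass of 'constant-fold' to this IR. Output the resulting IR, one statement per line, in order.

Answer: d = 2
b = d - d
z = b * 4
c = b + b
x = c
return b

Derivation:
Applying constant-fold statement-by-statement:
  [1] d = 2  (unchanged)
  [2] b = d - d  (unchanged)
  [3] z = b * 4  (unchanged)
  [4] c = b + b  (unchanged)
  [5] x = c * 1  -> x = c
  [6] return b  (unchanged)
Result (6 stmts):
  d = 2
  b = d - d
  z = b * 4
  c = b + b
  x = c
  return b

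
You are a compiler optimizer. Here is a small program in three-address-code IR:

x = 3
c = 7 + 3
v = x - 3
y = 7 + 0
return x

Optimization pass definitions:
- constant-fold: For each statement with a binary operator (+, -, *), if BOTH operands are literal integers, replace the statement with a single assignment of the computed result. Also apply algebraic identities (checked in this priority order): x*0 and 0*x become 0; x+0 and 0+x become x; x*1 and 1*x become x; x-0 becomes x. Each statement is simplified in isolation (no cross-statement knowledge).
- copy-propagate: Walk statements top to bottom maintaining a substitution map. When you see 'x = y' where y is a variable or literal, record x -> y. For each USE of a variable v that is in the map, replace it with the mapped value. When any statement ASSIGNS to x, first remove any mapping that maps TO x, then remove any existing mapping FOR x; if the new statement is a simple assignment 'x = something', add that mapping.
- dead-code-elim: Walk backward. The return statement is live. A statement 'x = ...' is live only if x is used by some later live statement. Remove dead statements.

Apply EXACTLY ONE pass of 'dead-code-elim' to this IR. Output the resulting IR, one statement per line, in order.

Applying dead-code-elim statement-by-statement:
  [5] return x  -> KEEP (return); live=['x']
  [4] y = 7 + 0  -> DEAD (y not live)
  [3] v = x - 3  -> DEAD (v not live)
  [2] c = 7 + 3  -> DEAD (c not live)
  [1] x = 3  -> KEEP; live=[]
Result (2 stmts):
  x = 3
  return x

Answer: x = 3
return x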